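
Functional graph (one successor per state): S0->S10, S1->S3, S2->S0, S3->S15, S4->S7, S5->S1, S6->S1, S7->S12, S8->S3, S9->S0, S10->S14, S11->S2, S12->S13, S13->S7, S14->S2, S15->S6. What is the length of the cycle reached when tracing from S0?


Trace from S0 until a state repeats:
  S0 -> S10 -> S14 -> S2 -> S0
S0 first seen at step 0, revisited at step 4.
Cycle length = 4 - 0 = 4

4


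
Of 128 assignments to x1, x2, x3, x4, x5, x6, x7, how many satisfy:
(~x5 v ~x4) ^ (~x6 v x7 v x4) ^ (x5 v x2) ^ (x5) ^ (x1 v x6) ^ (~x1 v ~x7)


CNF with 6 clauses over 7 vars (128 assignments).
An assignment satisfies CNF iff every clause has >=1 true literal.
Check each row (bits = x1,x2,x3,x4,x5,x6,x7; clause T/F shown):
  row 0 [0000000]: clauses=TTFFFT -> 0
  row 1 [0000001]: clauses=TTFFFT -> 0
  row 2 [0000010]: clauses=TFFFTT -> 0
  row 3 [0000011]: clauses=TTFFTT -> 0
  row 4 [0000100]: clauses=TTTTFT -> 0
  (every remaining row is evaluated the same way; all 128 results are listed next)
Full result column, 8 rows per line (x1,x2,x3,x4 fixed per line; x5,x6,x7 runs 000..111 left to right):
  rows 0-7 [x1,x2,x3,x4=0000]: 00000001  (ones: 1)
  rows 8-15 [x1,x2,x3,x4=0001]: 00000000  (ones: 0)
  rows 16-23 [x1,x2,x3,x4=0010]: 00000001  (ones: 1)
  rows 24-31 [x1,x2,x3,x4=0011]: 00000000  (ones: 0)
  rows 32-39 [x1,x2,x3,x4=0100]: 00000001  (ones: 1)
  rows 40-47 [x1,x2,x3,x4=0101]: 00000000  (ones: 0)
  rows 48-55 [x1,x2,x3,x4=0110]: 00000001  (ones: 1)
  rows 56-63 [x1,x2,x3,x4=0111]: 00000000  (ones: 0)
  rows 64-71 [x1,x2,x3,x4=1000]: 00001000  (ones: 1)
  rows 72-79 [x1,x2,x3,x4=1001]: 00000000  (ones: 0)
  rows 80-87 [x1,x2,x3,x4=1010]: 00001000  (ones: 1)
  rows 88-95 [x1,x2,x3,x4=1011]: 00000000  (ones: 0)
  rows 96-103 [x1,x2,x3,x4=1100]: 00001000  (ones: 1)
  rows 104-111 [x1,x2,x3,x4=1101]: 00000000  (ones: 0)
  rows 112-119 [x1,x2,x3,x4=1110]: 00001000  (ones: 1)
  rows 120-127 [x1,x2,x3,x4=1111]: 00000000  (ones: 0)
Satisfying assignments = 1+0+1+0+1+0+1+0+1+0+1+0+1+0+1+0 = 8

8


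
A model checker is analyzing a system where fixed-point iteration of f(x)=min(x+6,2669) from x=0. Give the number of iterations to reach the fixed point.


Step 1: x=0, cap=2669, increment=6
Step 2: x grows by 6 each step until capped at 2669; fixed point is x=2669
Step 3: iterations = ceil(2669/6) = 445

445


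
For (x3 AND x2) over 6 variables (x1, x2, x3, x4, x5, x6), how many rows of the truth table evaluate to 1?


Formula: (x3 AND x2) over 6 vars (64 rows)
Evaluate each row (x1, x2, x3, x4, x5, x6 as bits, MSB first):
  row 0 [000000]: (0 AND 0) -> 0
  row 1 [000001]: (0 AND 0) -> 0
  row 2 [000010]: (0 AND 0) -> 0
  row 3 [000011]: (0 AND 0) -> 0
  row 4 [000100]: (0 AND 0) -> 0
  (every remaining row is evaluated the same way; all 64 results are listed next)
Full result column, 8 rows per line (x1,x2,x3 fixed per line; x4,x5,x6 runs 000..111 left to right):
  rows 0-7 [x1,x2,x3=000]: 00000000  (ones: 0)
  rows 8-15 [x1,x2,x3=001]: 00000000  (ones: 0)
  rows 16-23 [x1,x2,x3=010]: 00000000  (ones: 0)
  rows 24-31 [x1,x2,x3=011]: 11111111  (ones: 8)
  rows 32-39 [x1,x2,x3=100]: 00000000  (ones: 0)
  rows 40-47 [x1,x2,x3=101]: 00000000  (ones: 0)
  rows 48-55 [x1,x2,x3=110]: 00000000  (ones: 0)
  rows 56-63 [x1,x2,x3=111]: 11111111  (ones: 8)
Count of 1-rows = 0+0+0+8+0+0+0+8 = 16

16


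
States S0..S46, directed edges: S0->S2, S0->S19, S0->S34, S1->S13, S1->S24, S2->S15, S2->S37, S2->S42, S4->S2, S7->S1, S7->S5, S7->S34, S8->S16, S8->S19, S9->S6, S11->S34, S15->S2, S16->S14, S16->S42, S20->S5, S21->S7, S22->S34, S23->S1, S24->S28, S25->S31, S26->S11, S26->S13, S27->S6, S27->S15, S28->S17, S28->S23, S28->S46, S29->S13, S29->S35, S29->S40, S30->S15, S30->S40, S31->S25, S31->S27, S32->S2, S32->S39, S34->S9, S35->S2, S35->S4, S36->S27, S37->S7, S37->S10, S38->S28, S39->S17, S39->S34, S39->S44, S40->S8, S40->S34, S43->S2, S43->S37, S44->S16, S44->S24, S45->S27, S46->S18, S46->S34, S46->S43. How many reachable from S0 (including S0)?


BFS from S0:
  layer 0: {S0}
  layer 1: {S2, S19, S34}
  layer 2: {S9, S15, S37, S42}
  layer 3: {S6, S7, S10}
  layer 4: {S1, S5}
  layer 5: {S13, S24}
  layer 6: {S28}
  layer 7: {S17, S23, S46}
  layer 8: {S18, S43}
Reachable set: {S0, S1, S2, S5, S6, S7, S9, S10, S13, S15, S17, S18, S19, S23, S24, S28, S34, S37, S42, S43, S46}
Count = 21

21


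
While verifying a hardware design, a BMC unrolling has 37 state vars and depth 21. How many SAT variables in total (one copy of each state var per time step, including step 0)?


BMC unrolls to depth k, creating one copy of each state var for steps 0..k.
Step count = 21 + 1 = 22 (steps 0 through 21)
Vars per step = 37
Total = 37 * 22 = 814

814


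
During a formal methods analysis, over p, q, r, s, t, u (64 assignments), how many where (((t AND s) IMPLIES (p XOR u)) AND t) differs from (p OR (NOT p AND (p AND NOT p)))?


F1 = (((t AND s) IMPLIES (p XOR u)) AND t)
F2 = (p OR (NOT p AND (p AND NOT p)))
Evaluate both on each of 64 rows (bits = p,q,r,s,t,u):
  row 0 [000000]: F1=0 F2=0 -> 0
  row 1 [000001]: F1=0 F2=0 -> 0
  row 2 [000010]: F1=1 F2=0 (differ) -> 1
  row 3 [000011]: F1=1 F2=0 (differ) -> 1
  row 4 [000100]: F1=0 F2=0 -> 0
  (every remaining row is evaluated the same way; all 64 results are listed next)
Full result column, 8 rows per line (p,q,r fixed per line; s,t,u runs 000..111 left to right):
  rows 0-7 [p,q,r=000]: 00110001  (ones: 3)
  rows 8-15 [p,q,r=001]: 00110001  (ones: 3)
  rows 16-23 [p,q,r=010]: 00110001  (ones: 3)
  rows 24-31 [p,q,r=011]: 00110001  (ones: 3)
  rows 32-39 [p,q,r=100]: 11001101  (ones: 5)
  rows 40-47 [p,q,r=101]: 11001101  (ones: 5)
  rows 48-55 [p,q,r=110]: 11001101  (ones: 5)
  rows 56-63 [p,q,r=111]: 11001101  (ones: 5)
Disagreements = 3+3+3+3+5+5+5+5 = 32

32


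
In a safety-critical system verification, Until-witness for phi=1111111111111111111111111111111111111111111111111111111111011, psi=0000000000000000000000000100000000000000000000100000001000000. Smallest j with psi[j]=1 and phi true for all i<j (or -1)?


(phi U psi) at 0: need smallest j with psi[j]=1 and phi[i]=1 for all i in [0,j).
Scan from step 0:
  step 0: phi=1, psi=0 -> continue
  step 1: phi=1, psi=0 -> continue
  step 2: phi=1, psi=0 -> continue
  step 3: phi=1, psi=0 -> continue
  step 25: psi=1 and phi held for [0,25) -> witness found
Witness step = 25

25


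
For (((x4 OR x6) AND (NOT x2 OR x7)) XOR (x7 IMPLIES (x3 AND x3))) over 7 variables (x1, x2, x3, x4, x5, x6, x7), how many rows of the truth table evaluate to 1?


Formula: (((x4 OR x6) AND (NOT x2 OR x7)) XOR (x7 IMPLIES (x3 AND x3))) over 7 vars (128 rows)
Evaluate each row (x1, x2, x3, x4, x5, x6, x7 as bits, MSB first):
  row 0 [0000000]: (((0 OR 0) AND (NOT 0 OR 0)) XOR (0 IMPLIES (0 AND 0))) -> 1
  row 1 [0000001]: (((0 OR 0) AND (NOT 0 OR 1)) XOR (1 IMPLIES (0 AND 0))) -> 0
  row 2 [0000010]: (((0 OR 1) AND (NOT 0 OR 0)) XOR (0 IMPLIES (0 AND 0))) -> 0
  row 3 [0000011]: (((0 OR 1) AND (NOT 0 OR 1)) XOR (1 IMPLIES (0 AND 0))) -> 1
  row 4 [0000100]: (((0 OR 0) AND (NOT 0 OR 0)) XOR (0 IMPLIES (0 AND 0))) -> 1
  (every remaining row is evaluated the same way; all 128 results are listed next)
Full result column, 8 rows per line (x1,x2,x3,x4 fixed per line; x5,x6,x7 runs 000..111 left to right):
  rows 0-7 [x1,x2,x3,x4=0000]: 10011001  (ones: 4)
  rows 8-15 [x1,x2,x3,x4=0001]: 01010101  (ones: 4)
  rows 16-23 [x1,x2,x3,x4=0010]: 11001100  (ones: 4)
  rows 24-31 [x1,x2,x3,x4=0011]: 00000000  (ones: 0)
  rows 32-39 [x1,x2,x3,x4=0100]: 10111011  (ones: 6)
  rows 40-47 [x1,x2,x3,x4=0101]: 11111111  (ones: 8)
  rows 48-55 [x1,x2,x3,x4=0110]: 11101110  (ones: 6)
  rows 56-63 [x1,x2,x3,x4=0111]: 10101010  (ones: 4)
  rows 64-71 [x1,x2,x3,x4=1000]: 10011001  (ones: 4)
  rows 72-79 [x1,x2,x3,x4=1001]: 01010101  (ones: 4)
  rows 80-87 [x1,x2,x3,x4=1010]: 11001100  (ones: 4)
  rows 88-95 [x1,x2,x3,x4=1011]: 00000000  (ones: 0)
  rows 96-103 [x1,x2,x3,x4=1100]: 10111011  (ones: 6)
  rows 104-111 [x1,x2,x3,x4=1101]: 11111111  (ones: 8)
  rows 112-119 [x1,x2,x3,x4=1110]: 11101110  (ones: 6)
  rows 120-127 [x1,x2,x3,x4=1111]: 10101010  (ones: 4)
Count of 1-rows = 4+4+4+0+6+8+6+4+4+4+4+0+6+8+6+4 = 72

72


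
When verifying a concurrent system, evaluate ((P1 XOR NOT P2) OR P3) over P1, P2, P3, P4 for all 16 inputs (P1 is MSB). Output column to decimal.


Formula: ((P1 XOR NOT P2) OR P3) over P1, P2, P3, P4 (16 rows)
Evaluate each row (bits = P1,P2,P3,P4, MSB first):
  row 0 [0000]: ((0 XOR NOT 0) OR 0) -> 1
  row 1 [0001]: ((0 XOR NOT 0) OR 0) -> 1
  row 2 [0010]: ((0 XOR NOT 0) OR 1) -> 1
  row 3 [0011]: ((0 XOR NOT 0) OR 1) -> 1
  row 4 [0100]: ((0 XOR NOT 1) OR 0) -> 0
  row 5 [0101]: ((0 XOR NOT 1) OR 0) -> 0
  row 6 [0110]: ((0 XOR NOT 1) OR 1) -> 1
  row 7 [0111]: ((0 XOR NOT 1) OR 1) -> 1
  row 8 [1000]: ((1 XOR NOT 0) OR 0) -> 0
  row 9 [1001]: ((1 XOR NOT 0) OR 0) -> 0
  row 10 [1010]: ((1 XOR NOT 0) OR 1) -> 1
  row 11 [1011]: ((1 XOR NOT 0) OR 1) -> 1
  row 12 [1100]: ((1 XOR NOT 1) OR 0) -> 1
  row 13 [1101]: ((1 XOR NOT 1) OR 0) -> 1
  row 14 [1110]: ((1 XOR NOT 1) OR 1) -> 1
  row 15 [1111]: ((1 XOR NOT 1) OR 1) -> 1
Full result column, 4 rows per line (P1,P2 fixed per line; P3,P4 runs 00..11 left to right):
  rows 0-3 [P1,P2=00]: 1111  = hex F
  rows 4-7 [P1,P2=01]: 0011  = hex 3
  rows 8-11 [P1,P2=10]: 0011  = hex 3
  rows 12-15 [P1,P2=11]: 1111  = hex F
Output column (row 0 .. row 15) = 1111001100111111
Output column grouped in 4s = 1111 0011 0011 1111 = 0xF33F
Convert to decimal digit by digit (value = value*16 + digit):
  F -> 15
  15*16 + 3 = 243
  243*16 + 3 = 3891
  3891*16 + 15 (F) = 62271
Decimal = 62271

62271


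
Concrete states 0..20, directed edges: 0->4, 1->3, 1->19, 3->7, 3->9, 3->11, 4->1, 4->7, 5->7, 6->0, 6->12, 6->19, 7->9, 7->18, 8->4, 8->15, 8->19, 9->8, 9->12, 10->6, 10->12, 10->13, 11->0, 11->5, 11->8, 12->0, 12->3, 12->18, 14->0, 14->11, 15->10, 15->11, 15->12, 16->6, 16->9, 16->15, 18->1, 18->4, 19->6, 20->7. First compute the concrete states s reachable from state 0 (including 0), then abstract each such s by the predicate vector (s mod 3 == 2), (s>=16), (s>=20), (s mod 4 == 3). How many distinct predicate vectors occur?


BFS from 0:
Concrete reachable: {0, 1, 3, 4, 5, 6, 7, 8, 9, 10, 11, 12, 13, 15, 18, 19}
Abstract via predicates (s mod 3 == 2), (s>=16), (s>=20), (s mod 4 == 3):
  (0,0,0,0) <- {0, 1, 4, 6, 9, 10, 12, 13}
  (0,0,0,1) <- {3, 7, 15}
  (0,1,0,0) <- {18}
  (0,1,0,1) <- {19}
  (1,0,0,0) <- {5, 8}
  (1,0,0,1) <- {11}
Distinct abstract states = 6

6


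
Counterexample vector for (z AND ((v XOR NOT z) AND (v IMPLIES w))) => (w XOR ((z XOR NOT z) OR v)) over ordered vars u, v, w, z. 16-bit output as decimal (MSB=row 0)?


F1 = (z AND ((v XOR NOT z) AND (v IMPLIES w)))
F2 = (w XOR ((z XOR NOT z) OR v))
Counterexample to F1=>F2 is where F1=1 and F2=0.
Evaluate each row (bits = u,v,w,z, MSB first):
  row 0 [0000]: F1=0 F2=1 -> F1&~F2 -> 0
  row 1 [0001]: F1=0 F2=1 -> F1&~F2 -> 0
  row 2 [0010]: F1=0 F2=0 -> F1&~F2 -> 0
  row 3 [0011]: F1=0 F2=0 -> F1&~F2 -> 0
  row 4 [0100]: F1=0 F2=1 -> F1&~F2 -> 0
  row 5 [0101]: F1=0 F2=1 -> F1&~F2 -> 0
  row 6 [0110]: F1=0 F2=0 -> F1&~F2 -> 0
  row 7 [0111]: F1=1 F2=0 -> F1&~F2 -> 1
  row 8 [1000]: F1=0 F2=1 -> F1&~F2 -> 0
  row 9 [1001]: F1=0 F2=1 -> F1&~F2 -> 0
  row 10 [1010]: F1=0 F2=0 -> F1&~F2 -> 0
  row 11 [1011]: F1=0 F2=0 -> F1&~F2 -> 0
  row 12 [1100]: F1=0 F2=1 -> F1&~F2 -> 0
  row 13 [1101]: F1=0 F2=1 -> F1&~F2 -> 0
  row 14 [1110]: F1=0 F2=0 -> F1&~F2 -> 0
  row 15 [1111]: F1=1 F2=0 -> F1&~F2 -> 1
Full result column, 4 rows per line (u,v fixed per line; w,z runs 00..11 left to right):
  rows 0-3 [u,v=00]: 0000  = hex 0
  rows 4-7 [u,v=01]: 0001  = hex 1
  rows 8-11 [u,v=10]: 0000  = hex 0
  rows 12-15 [u,v=11]: 0001  = hex 1
Counterexample vector (row 0 .. row 15) = 0000000100000001
Output column grouped in 4s = 0000 0001 0000 0001 = 0x0101
Convert to decimal digit by digit (value = value*16 + digit):
  0 -> 0
  0*16 + 1 = 1
  1*16 + 0 = 16
  16*16 + 1 = 257
Decimal = 257

257


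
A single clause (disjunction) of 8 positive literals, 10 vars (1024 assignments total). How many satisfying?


Step 1: Total=2^10=1024
Step 2: Unsat when all 8 false: 2^2=4
Step 3: Sat=1024-4=1020

1020


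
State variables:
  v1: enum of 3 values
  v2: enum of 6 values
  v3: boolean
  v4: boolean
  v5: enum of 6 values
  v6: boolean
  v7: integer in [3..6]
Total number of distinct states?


State space = product of domain sizes of all variables.
Domain sizes:
  v1 (enum of 3 values): 3
  v2 (enum of 6 values): 6
  v3 (boolean): 2
  v4 (boolean): 2
  v5 (enum of 6 values): 6
  v6 (boolean): 2
  v7 (integer in [3..6]): 4
Product = 3 * 6 * 2 * 2 * 6 * 2 * 4 = 3456

3456


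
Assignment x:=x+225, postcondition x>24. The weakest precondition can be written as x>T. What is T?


Formula: wp(x:=E, P) = P[E/x] (substitute E for x in postcondition)
Step 1: Postcondition: x>24
Step 2: Substitute x+225 for x: x+225>24
Step 3: Solve for x: x > 24-225 = -201

-201


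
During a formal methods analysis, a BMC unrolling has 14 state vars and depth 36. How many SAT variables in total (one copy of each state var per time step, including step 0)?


BMC unrolls to depth k, creating one copy of each state var for steps 0..k.
Step count = 36 + 1 = 37 (steps 0 through 36)
Vars per step = 14
Total = 14 * 37 = 518

518


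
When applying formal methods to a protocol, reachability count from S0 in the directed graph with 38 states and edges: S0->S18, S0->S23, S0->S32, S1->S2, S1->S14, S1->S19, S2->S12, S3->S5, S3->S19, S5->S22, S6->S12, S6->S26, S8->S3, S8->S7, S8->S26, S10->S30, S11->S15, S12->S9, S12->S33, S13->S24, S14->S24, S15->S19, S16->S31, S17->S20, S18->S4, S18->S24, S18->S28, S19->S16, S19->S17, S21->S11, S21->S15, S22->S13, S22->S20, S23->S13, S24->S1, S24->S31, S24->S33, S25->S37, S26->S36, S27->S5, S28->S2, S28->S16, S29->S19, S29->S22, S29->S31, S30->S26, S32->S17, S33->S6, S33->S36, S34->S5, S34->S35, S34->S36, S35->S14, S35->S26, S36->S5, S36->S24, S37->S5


BFS from S0:
  layer 0: {S0}
  layer 1: {S18, S23, S32}
  layer 2: {S4, S13, S17, S24, S28}
  layer 3: {S1, S2, S16, S20, S31, S33}
  layer 4: {S6, S12, S14, S19, S36}
  layer 5: {S5, S9, S26}
  layer 6: {S22}
Reachable set: {S0, S1, S2, S4, S5, S6, S9, S12, S13, S14, S16, S17, S18, S19, S20, S22, S23, S24, S26, S28, S31, S32, S33, S36}
Count = 24

24


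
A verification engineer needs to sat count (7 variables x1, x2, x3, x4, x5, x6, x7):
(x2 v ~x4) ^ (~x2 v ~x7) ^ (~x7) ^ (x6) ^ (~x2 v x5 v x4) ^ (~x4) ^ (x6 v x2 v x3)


CNF with 7 clauses over 7 vars (128 assignments).
An assignment satisfies CNF iff every clause has >=1 true literal.
Check each row (bits = x1,x2,x3,x4,x5,x6,x7; clause T/F shown):
  row 0 [0000000]: clauses=TTTFTTF -> 0
  row 1 [0000001]: clauses=TTFFTTF -> 0
  row 2 [0000010]: clauses=TTTTTTT -> 1
  row 3 [0000011]: clauses=TTFTTTT -> 0
  row 4 [0000100]: clauses=TTTFTTF -> 0
  (every remaining row is evaluated the same way; all 128 results are listed next)
Full result column, 8 rows per line (x1,x2,x3,x4 fixed per line; x5,x6,x7 runs 000..111 left to right):
  rows 0-7 [x1,x2,x3,x4=0000]: 00100010  (ones: 2)
  rows 8-15 [x1,x2,x3,x4=0001]: 00000000  (ones: 0)
  rows 16-23 [x1,x2,x3,x4=0010]: 00100010  (ones: 2)
  rows 24-31 [x1,x2,x3,x4=0011]: 00000000  (ones: 0)
  rows 32-39 [x1,x2,x3,x4=0100]: 00000010  (ones: 1)
  rows 40-47 [x1,x2,x3,x4=0101]: 00000000  (ones: 0)
  rows 48-55 [x1,x2,x3,x4=0110]: 00000010  (ones: 1)
  rows 56-63 [x1,x2,x3,x4=0111]: 00000000  (ones: 0)
  rows 64-71 [x1,x2,x3,x4=1000]: 00100010  (ones: 2)
  rows 72-79 [x1,x2,x3,x4=1001]: 00000000  (ones: 0)
  rows 80-87 [x1,x2,x3,x4=1010]: 00100010  (ones: 2)
  rows 88-95 [x1,x2,x3,x4=1011]: 00000000  (ones: 0)
  rows 96-103 [x1,x2,x3,x4=1100]: 00000010  (ones: 1)
  rows 104-111 [x1,x2,x3,x4=1101]: 00000000  (ones: 0)
  rows 112-119 [x1,x2,x3,x4=1110]: 00000010  (ones: 1)
  rows 120-127 [x1,x2,x3,x4=1111]: 00000000  (ones: 0)
Satisfying assignments = 2+0+2+0+1+0+1+0+2+0+2+0+1+0+1+0 = 12

12


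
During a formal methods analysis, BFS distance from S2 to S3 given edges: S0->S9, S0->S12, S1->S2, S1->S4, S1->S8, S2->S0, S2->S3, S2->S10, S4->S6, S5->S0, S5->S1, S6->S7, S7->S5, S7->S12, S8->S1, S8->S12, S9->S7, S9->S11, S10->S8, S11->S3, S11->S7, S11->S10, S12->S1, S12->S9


BFS layer-by-layer from S2:
  dist 0: {S2}
  dist 1: {S0, S3, S10}
  -> S3 reached at distance 1
Shortest path length = 1

1


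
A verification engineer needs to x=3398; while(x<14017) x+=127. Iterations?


Step 1: x goes from 3398 toward 14017 by 127; the body runs while x<14017, so iterations = ceil((bound-start)/step)
Step 2: Distance=10619
Step 3: ceil(10619/127)=84

84


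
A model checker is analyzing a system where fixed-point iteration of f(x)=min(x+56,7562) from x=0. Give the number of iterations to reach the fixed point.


Step 1: x=0, cap=7562, increment=56
Step 2: x grows by 56 each step until capped at 7562; fixed point is x=7562
Step 3: iterations = ceil(7562/56) = 136

136


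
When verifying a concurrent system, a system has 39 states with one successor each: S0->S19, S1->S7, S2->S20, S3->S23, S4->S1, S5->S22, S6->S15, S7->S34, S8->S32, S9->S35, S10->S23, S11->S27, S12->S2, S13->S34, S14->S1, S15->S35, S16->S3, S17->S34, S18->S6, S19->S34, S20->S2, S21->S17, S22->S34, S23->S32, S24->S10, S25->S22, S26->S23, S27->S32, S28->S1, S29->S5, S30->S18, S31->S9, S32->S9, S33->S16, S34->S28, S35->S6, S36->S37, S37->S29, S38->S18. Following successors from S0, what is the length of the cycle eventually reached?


Trace from S0 until a state repeats:
  S0 -> S19 -> S34 -> S28 -> S1 -> S7 -> S34
S34 first seen at step 2, revisited at step 6.
Cycle length = 6 - 2 = 4

4


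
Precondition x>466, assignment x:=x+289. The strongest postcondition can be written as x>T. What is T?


Formula: sp(P, x:=E) = exists old_x. (x = E[old_x/x]) AND P[old_x/x] (old_x is the value of x before the assignment; eliminate old_x by solving x = E[old_x/x] for old_x)
Step 1: Precondition P: x>466, i.e. old_x > 466
Step 2: Assignment gives x = old_x + 289, so old_x = x - 289
Step 3: Substitute into P: x - 289 > 466
Step 4: Simplify: x > 466+289 = 755

755


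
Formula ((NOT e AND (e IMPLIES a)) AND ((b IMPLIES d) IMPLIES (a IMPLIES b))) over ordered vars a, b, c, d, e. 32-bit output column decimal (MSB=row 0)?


Formula: ((NOT e AND (e IMPLIES a)) AND ((b IMPLIES d) IMPLIES (a IMPLIES b))) over a, b, c, d, e (32 rows)
Evaluate each row (bits = a,b,c,d,e, MSB first):
  row 0 [00000]: ((NOT 0 AND (0 IMPLIES 0)) AND ((0 IMPLIES 0) IMPLIES (0 IMPLIES 0))) -> 1
  row 1 [00001]: ((NOT 1 AND (1 IMPLIES 0)) AND ((0 IMPLIES 0) IMPLIES (0 IMPLIES 0))) -> 0
  row 2 [00010]: ((NOT 0 AND (0 IMPLIES 0)) AND ((0 IMPLIES 1) IMPLIES (0 IMPLIES 0))) -> 1
  row 3 [00011]: ((NOT 1 AND (1 IMPLIES 0)) AND ((0 IMPLIES 1) IMPLIES (0 IMPLIES 0))) -> 0
  row 4 [00100]: ((NOT 0 AND (0 IMPLIES 0)) AND ((0 IMPLIES 0) IMPLIES (0 IMPLIES 0))) -> 1
  row 5 [00101]: ((NOT 1 AND (1 IMPLIES 0)) AND ((0 IMPLIES 0) IMPLIES (0 IMPLIES 0))) -> 0
  row 6 [00110]: ((NOT 0 AND (0 IMPLIES 0)) AND ((0 IMPLIES 1) IMPLIES (0 IMPLIES 0))) -> 1
  row 7 [00111]: ((NOT 1 AND (1 IMPLIES 0)) AND ((0 IMPLIES 1) IMPLIES (0 IMPLIES 0))) -> 0
  row 8 [01000]: ((NOT 0 AND (0 IMPLIES 0)) AND ((1 IMPLIES 0) IMPLIES (0 IMPLIES 1))) -> 1
  row 9 [01001]: ((NOT 1 AND (1 IMPLIES 0)) AND ((1 IMPLIES 0) IMPLIES (0 IMPLIES 1))) -> 0
  row 10 [01010]: ((NOT 0 AND (0 IMPLIES 0)) AND ((1 IMPLIES 1) IMPLIES (0 IMPLIES 1))) -> 1
  row 11 [01011]: ((NOT 1 AND (1 IMPLIES 0)) AND ((1 IMPLIES 1) IMPLIES (0 IMPLIES 1))) -> 0
  row 12 [01100]: ((NOT 0 AND (0 IMPLIES 0)) AND ((1 IMPLIES 0) IMPLIES (0 IMPLIES 1))) -> 1
  row 13 [01101]: ((NOT 1 AND (1 IMPLIES 0)) AND ((1 IMPLIES 0) IMPLIES (0 IMPLIES 1))) -> 0
  row 14 [01110]: ((NOT 0 AND (0 IMPLIES 0)) AND ((1 IMPLIES 1) IMPLIES (0 IMPLIES 1))) -> 1
  row 15 [01111]: ((NOT 1 AND (1 IMPLIES 0)) AND ((1 IMPLIES 1) IMPLIES (0 IMPLIES 1))) -> 0
  row 16 [10000]: ((NOT 0 AND (0 IMPLIES 1)) AND ((0 IMPLIES 0) IMPLIES (1 IMPLIES 0))) -> 0
  row 17 [10001]: ((NOT 1 AND (1 IMPLIES 1)) AND ((0 IMPLIES 0) IMPLIES (1 IMPLIES 0))) -> 0
  row 18 [10010]: ((NOT 0 AND (0 IMPLIES 1)) AND ((0 IMPLIES 1) IMPLIES (1 IMPLIES 0))) -> 0
  row 19 [10011]: ((NOT 1 AND (1 IMPLIES 1)) AND ((0 IMPLIES 1) IMPLIES (1 IMPLIES 0))) -> 0
  row 20 [10100]: ((NOT 0 AND (0 IMPLIES 1)) AND ((0 IMPLIES 0) IMPLIES (1 IMPLIES 0))) -> 0
  row 21 [10101]: ((NOT 1 AND (1 IMPLIES 1)) AND ((0 IMPLIES 0) IMPLIES (1 IMPLIES 0))) -> 0
  row 22 [10110]: ((NOT 0 AND (0 IMPLIES 1)) AND ((0 IMPLIES 1) IMPLIES (1 IMPLIES 0))) -> 0
  row 23 [10111]: ((NOT 1 AND (1 IMPLIES 1)) AND ((0 IMPLIES 1) IMPLIES (1 IMPLIES 0))) -> 0
  row 24 [11000]: ((NOT 0 AND (0 IMPLIES 1)) AND ((1 IMPLIES 0) IMPLIES (1 IMPLIES 1))) -> 1
  row 25 [11001]: ((NOT 1 AND (1 IMPLIES 1)) AND ((1 IMPLIES 0) IMPLIES (1 IMPLIES 1))) -> 0
  row 26 [11010]: ((NOT 0 AND (0 IMPLIES 1)) AND ((1 IMPLIES 1) IMPLIES (1 IMPLIES 1))) -> 1
  row 27 [11011]: ((NOT 1 AND (1 IMPLIES 1)) AND ((1 IMPLIES 1) IMPLIES (1 IMPLIES 1))) -> 0
  row 28 [11100]: ((NOT 0 AND (0 IMPLIES 1)) AND ((1 IMPLIES 0) IMPLIES (1 IMPLIES 1))) -> 1
  row 29 [11101]: ((NOT 1 AND (1 IMPLIES 1)) AND ((1 IMPLIES 0) IMPLIES (1 IMPLIES 1))) -> 0
  row 30 [11110]: ((NOT 0 AND (0 IMPLIES 1)) AND ((1 IMPLIES 1) IMPLIES (1 IMPLIES 1))) -> 1
  row 31 [11111]: ((NOT 1 AND (1 IMPLIES 1)) AND ((1 IMPLIES 1) IMPLIES (1 IMPLIES 1))) -> 0
Full result column, 4 rows per line (a,b,c fixed per line; d,e runs 00..11 left to right):
  rows 0-3 [a,b,c=000]: 1010  = hex A
  rows 4-7 [a,b,c=001]: 1010  = hex A
  rows 8-11 [a,b,c=010]: 1010  = hex A
  rows 12-15 [a,b,c=011]: 1010  = hex A
  rows 16-19 [a,b,c=100]: 0000  = hex 0
  rows 20-23 [a,b,c=101]: 0000  = hex 0
  rows 24-27 [a,b,c=110]: 1010  = hex A
  rows 28-31 [a,b,c=111]: 1010  = hex A
Output column (row 0 .. row 31) = 10101010101010100000000010101010
Output column grouped in 4s = 1010 1010 1010 1010 0000 0000 1010 1010 = 0xAAAA00AA
Convert to decimal digit by digit (value = value*16 + digit):
  A -> 10
  10*16 + 10 (A) = 170
  170*16 + 10 (A) = 2730
  2730*16 + 10 (A) = 43690
  43690*16 + 0 = 699040
  699040*16 + 0 = 11184640
  11184640*16 + 10 (A) = 178954250
  178954250*16 + 10 (A) = 2863268010
Decimal = 2863268010

2863268010


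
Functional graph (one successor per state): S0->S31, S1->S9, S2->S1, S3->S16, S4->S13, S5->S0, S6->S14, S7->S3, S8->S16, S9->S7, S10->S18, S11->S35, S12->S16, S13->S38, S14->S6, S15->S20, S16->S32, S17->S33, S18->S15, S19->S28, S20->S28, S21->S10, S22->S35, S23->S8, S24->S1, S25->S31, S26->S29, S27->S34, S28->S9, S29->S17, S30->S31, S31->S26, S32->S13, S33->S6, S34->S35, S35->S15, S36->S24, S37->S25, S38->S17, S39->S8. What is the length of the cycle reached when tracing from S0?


Trace from S0 until a state repeats:
  S0 -> S31 -> S26 -> S29 -> S17 -> S33 -> S6 -> S14 -> S6
S6 first seen at step 6, revisited at step 8.
Cycle length = 8 - 6 = 2

2


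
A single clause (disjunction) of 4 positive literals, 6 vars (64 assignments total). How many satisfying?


Step 1: Total=2^6=64
Step 2: Unsat when all 4 false: 2^2=4
Step 3: Sat=64-4=60

60


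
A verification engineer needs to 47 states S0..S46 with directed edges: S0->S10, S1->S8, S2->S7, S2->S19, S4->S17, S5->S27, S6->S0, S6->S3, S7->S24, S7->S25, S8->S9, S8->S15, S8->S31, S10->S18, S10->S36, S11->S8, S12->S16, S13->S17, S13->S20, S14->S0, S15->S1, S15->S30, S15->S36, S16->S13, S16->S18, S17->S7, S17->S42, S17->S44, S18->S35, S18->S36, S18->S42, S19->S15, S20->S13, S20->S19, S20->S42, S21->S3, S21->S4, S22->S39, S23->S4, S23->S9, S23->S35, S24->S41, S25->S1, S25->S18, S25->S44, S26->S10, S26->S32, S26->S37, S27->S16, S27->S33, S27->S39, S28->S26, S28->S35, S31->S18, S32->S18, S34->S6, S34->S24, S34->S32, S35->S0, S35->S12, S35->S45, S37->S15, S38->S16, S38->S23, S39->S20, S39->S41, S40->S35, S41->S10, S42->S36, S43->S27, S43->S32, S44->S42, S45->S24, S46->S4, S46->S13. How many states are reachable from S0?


BFS from S0:
  layer 0: {S0}
  layer 1: {S10}
  layer 2: {S18, S36}
  layer 3: {S35, S42}
  layer 4: {S12, S45}
  layer 5: {S16, S24}
  layer 6: {S13, S41}
  layer 7: {S17, S20}
  layer 8: {S7, S19, S44}
  layer 9: {S15, S25}
  layer 10: {S1, S30}
  layer 11: {S8}
  layer 12: {S9, S31}
Reachable set: {S0, S1, S7, S8, S9, S10, S12, S13, S15, S16, S17, S18, S19, S20, S24, S25, S30, S31, S35, S36, S41, S42, S44, S45}
Count = 24

24


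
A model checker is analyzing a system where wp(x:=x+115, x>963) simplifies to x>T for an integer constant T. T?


Formula: wp(x:=E, P) = P[E/x] (substitute E for x in postcondition)
Step 1: Postcondition: x>963
Step 2: Substitute x+115 for x: x+115>963
Step 3: Solve for x: x > 963-115 = 848

848


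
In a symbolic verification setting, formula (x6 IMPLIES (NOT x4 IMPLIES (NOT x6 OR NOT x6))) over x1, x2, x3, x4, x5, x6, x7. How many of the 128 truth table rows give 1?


Formula: (x6 IMPLIES (NOT x4 IMPLIES (NOT x6 OR NOT x6))) over 7 vars (128 rows)
Evaluate each row (x1, x2, x3, x4, x5, x6, x7 as bits, MSB first):
  row 0 [0000000]: (0 IMPLIES (NOT 0 IMPLIES (NOT 0 OR NOT 0))) -> 1
  row 1 [0000001]: (0 IMPLIES (NOT 0 IMPLIES (NOT 0 OR NOT 0))) -> 1
  row 2 [0000010]: (1 IMPLIES (NOT 0 IMPLIES (NOT 1 OR NOT 1))) -> 0
  row 3 [0000011]: (1 IMPLIES (NOT 0 IMPLIES (NOT 1 OR NOT 1))) -> 0
  row 4 [0000100]: (0 IMPLIES (NOT 0 IMPLIES (NOT 0 OR NOT 0))) -> 1
  (every remaining row is evaluated the same way; all 128 results are listed next)
Full result column, 8 rows per line (x1,x2,x3,x4 fixed per line; x5,x6,x7 runs 000..111 left to right):
  rows 0-7 [x1,x2,x3,x4=0000]: 11001100  (ones: 4)
  rows 8-15 [x1,x2,x3,x4=0001]: 11111111  (ones: 8)
  rows 16-23 [x1,x2,x3,x4=0010]: 11001100  (ones: 4)
  rows 24-31 [x1,x2,x3,x4=0011]: 11111111  (ones: 8)
  rows 32-39 [x1,x2,x3,x4=0100]: 11001100  (ones: 4)
  rows 40-47 [x1,x2,x3,x4=0101]: 11111111  (ones: 8)
  rows 48-55 [x1,x2,x3,x4=0110]: 11001100  (ones: 4)
  rows 56-63 [x1,x2,x3,x4=0111]: 11111111  (ones: 8)
  rows 64-71 [x1,x2,x3,x4=1000]: 11001100  (ones: 4)
  rows 72-79 [x1,x2,x3,x4=1001]: 11111111  (ones: 8)
  rows 80-87 [x1,x2,x3,x4=1010]: 11001100  (ones: 4)
  rows 88-95 [x1,x2,x3,x4=1011]: 11111111  (ones: 8)
  rows 96-103 [x1,x2,x3,x4=1100]: 11001100  (ones: 4)
  rows 104-111 [x1,x2,x3,x4=1101]: 11111111  (ones: 8)
  rows 112-119 [x1,x2,x3,x4=1110]: 11001100  (ones: 4)
  rows 120-127 [x1,x2,x3,x4=1111]: 11111111  (ones: 8)
Count of 1-rows = 4+8+4+8+4+8+4+8+4+8+4+8+4+8+4+8 = 96

96


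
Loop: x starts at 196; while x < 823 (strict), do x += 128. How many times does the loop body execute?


Step 1: x goes from 196 toward 823 by 128; the body runs while x<823, so iterations = ceil((bound-start)/step)
Step 2: Distance=627
Step 3: ceil(627/128)=5

5


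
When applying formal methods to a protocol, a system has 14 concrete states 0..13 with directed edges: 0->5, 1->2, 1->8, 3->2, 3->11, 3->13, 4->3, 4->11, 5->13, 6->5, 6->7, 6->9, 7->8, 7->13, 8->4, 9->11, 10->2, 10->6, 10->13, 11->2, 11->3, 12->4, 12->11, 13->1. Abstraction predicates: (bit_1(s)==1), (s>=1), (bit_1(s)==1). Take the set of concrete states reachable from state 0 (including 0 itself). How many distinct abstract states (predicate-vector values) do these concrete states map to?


BFS from 0:
Concrete reachable: {0, 1, 2, 3, 4, 5, 8, 11, 13}
Abstract via predicates (bit_1(s)==1), (s>=1), (bit_1(s)==1):
  (0,0,0) <- {0}
  (0,1,0) <- {1, 4, 5, 8, 13}
  (1,1,1) <- {2, 3, 11}
Distinct abstract states = 3

3


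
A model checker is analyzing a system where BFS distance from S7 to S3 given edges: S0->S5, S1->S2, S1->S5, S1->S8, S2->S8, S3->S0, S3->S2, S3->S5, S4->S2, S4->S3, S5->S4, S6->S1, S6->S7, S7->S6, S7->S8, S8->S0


BFS layer-by-layer from S7:
  dist 0: {S7}
  dist 1: {S6, S8}
  dist 2: {S0, S1}
  dist 3: {S2, S5}
  dist 4: {S4}
  dist 5: {S3}
  -> S3 reached at distance 5
Shortest path length = 5

5


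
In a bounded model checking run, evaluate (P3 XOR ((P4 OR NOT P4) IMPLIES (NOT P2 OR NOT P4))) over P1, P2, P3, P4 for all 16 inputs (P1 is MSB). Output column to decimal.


Formula: (P3 XOR ((P4 OR NOT P4) IMPLIES (NOT P2 OR NOT P4))) over P1, P2, P3, P4 (16 rows)
Evaluate each row (bits = P1,P2,P3,P4, MSB first):
  row 0 [0000]: (0 XOR ((0 OR NOT 0) IMPLIES (NOT 0 OR NOT 0))) -> 1
  row 1 [0001]: (0 XOR ((1 OR NOT 1) IMPLIES (NOT 0 OR NOT 1))) -> 1
  row 2 [0010]: (1 XOR ((0 OR NOT 0) IMPLIES (NOT 0 OR NOT 0))) -> 0
  row 3 [0011]: (1 XOR ((1 OR NOT 1) IMPLIES (NOT 0 OR NOT 1))) -> 0
  row 4 [0100]: (0 XOR ((0 OR NOT 0) IMPLIES (NOT 1 OR NOT 0))) -> 1
  row 5 [0101]: (0 XOR ((1 OR NOT 1) IMPLIES (NOT 1 OR NOT 1))) -> 0
  row 6 [0110]: (1 XOR ((0 OR NOT 0) IMPLIES (NOT 1 OR NOT 0))) -> 0
  row 7 [0111]: (1 XOR ((1 OR NOT 1) IMPLIES (NOT 1 OR NOT 1))) -> 1
  row 8 [1000]: (0 XOR ((0 OR NOT 0) IMPLIES (NOT 0 OR NOT 0))) -> 1
  row 9 [1001]: (0 XOR ((1 OR NOT 1) IMPLIES (NOT 0 OR NOT 1))) -> 1
  row 10 [1010]: (1 XOR ((0 OR NOT 0) IMPLIES (NOT 0 OR NOT 0))) -> 0
  row 11 [1011]: (1 XOR ((1 OR NOT 1) IMPLIES (NOT 0 OR NOT 1))) -> 0
  row 12 [1100]: (0 XOR ((0 OR NOT 0) IMPLIES (NOT 1 OR NOT 0))) -> 1
  row 13 [1101]: (0 XOR ((1 OR NOT 1) IMPLIES (NOT 1 OR NOT 1))) -> 0
  row 14 [1110]: (1 XOR ((0 OR NOT 0) IMPLIES (NOT 1 OR NOT 0))) -> 0
  row 15 [1111]: (1 XOR ((1 OR NOT 1) IMPLIES (NOT 1 OR NOT 1))) -> 1
Full result column, 4 rows per line (P1,P2 fixed per line; P3,P4 runs 00..11 left to right):
  rows 0-3 [P1,P2=00]: 1100  = hex C
  rows 4-7 [P1,P2=01]: 1001  = hex 9
  rows 8-11 [P1,P2=10]: 1100  = hex C
  rows 12-15 [P1,P2=11]: 1001  = hex 9
Output column (row 0 .. row 15) = 1100100111001001
Output column grouped in 4s = 1100 1001 1100 1001 = 0xC9C9
Convert to decimal digit by digit (value = value*16 + digit):
  C -> 12
  12*16 + 9 = 201
  201*16 + 12 (C) = 3228
  3228*16 + 9 = 51657
Decimal = 51657

51657


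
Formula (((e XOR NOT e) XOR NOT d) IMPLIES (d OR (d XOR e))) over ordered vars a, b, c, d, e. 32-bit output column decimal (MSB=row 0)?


Formula: (((e XOR NOT e) XOR NOT d) IMPLIES (d OR (d XOR e))) over a, b, c, d, e (32 rows)
Evaluate each row (bits = a,b,c,d,e, MSB first):
  row 0 [00000]: (((0 XOR NOT 0) XOR NOT 0) IMPLIES (0 OR (0 XOR 0))) -> 1
  row 1 [00001]: (((1 XOR NOT 1) XOR NOT 0) IMPLIES (0 OR (0 XOR 1))) -> 1
  row 2 [00010]: (((0 XOR NOT 0) XOR NOT 1) IMPLIES (1 OR (1 XOR 0))) -> 1
  row 3 [00011]: (((1 XOR NOT 1) XOR NOT 1) IMPLIES (1 OR (1 XOR 1))) -> 1
  row 4 [00100]: (((0 XOR NOT 0) XOR NOT 0) IMPLIES (0 OR (0 XOR 0))) -> 1
  row 5 [00101]: (((1 XOR NOT 1) XOR NOT 0) IMPLIES (0 OR (0 XOR 1))) -> 1
  row 6 [00110]: (((0 XOR NOT 0) XOR NOT 1) IMPLIES (1 OR (1 XOR 0))) -> 1
  row 7 [00111]: (((1 XOR NOT 1) XOR NOT 1) IMPLIES (1 OR (1 XOR 1))) -> 1
  row 8 [01000]: (((0 XOR NOT 0) XOR NOT 0) IMPLIES (0 OR (0 XOR 0))) -> 1
  row 9 [01001]: (((1 XOR NOT 1) XOR NOT 0) IMPLIES (0 OR (0 XOR 1))) -> 1
  row 10 [01010]: (((0 XOR NOT 0) XOR NOT 1) IMPLIES (1 OR (1 XOR 0))) -> 1
  row 11 [01011]: (((1 XOR NOT 1) XOR NOT 1) IMPLIES (1 OR (1 XOR 1))) -> 1
  row 12 [01100]: (((0 XOR NOT 0) XOR NOT 0) IMPLIES (0 OR (0 XOR 0))) -> 1
  row 13 [01101]: (((1 XOR NOT 1) XOR NOT 0) IMPLIES (0 OR (0 XOR 1))) -> 1
  row 14 [01110]: (((0 XOR NOT 0) XOR NOT 1) IMPLIES (1 OR (1 XOR 0))) -> 1
  row 15 [01111]: (((1 XOR NOT 1) XOR NOT 1) IMPLIES (1 OR (1 XOR 1))) -> 1
  row 16 [10000]: (((0 XOR NOT 0) XOR NOT 0) IMPLIES (0 OR (0 XOR 0))) -> 1
  row 17 [10001]: (((1 XOR NOT 1) XOR NOT 0) IMPLIES (0 OR (0 XOR 1))) -> 1
  row 18 [10010]: (((0 XOR NOT 0) XOR NOT 1) IMPLIES (1 OR (1 XOR 0))) -> 1
  row 19 [10011]: (((1 XOR NOT 1) XOR NOT 1) IMPLIES (1 OR (1 XOR 1))) -> 1
  row 20 [10100]: (((0 XOR NOT 0) XOR NOT 0) IMPLIES (0 OR (0 XOR 0))) -> 1
  row 21 [10101]: (((1 XOR NOT 1) XOR NOT 0) IMPLIES (0 OR (0 XOR 1))) -> 1
  row 22 [10110]: (((0 XOR NOT 0) XOR NOT 1) IMPLIES (1 OR (1 XOR 0))) -> 1
  row 23 [10111]: (((1 XOR NOT 1) XOR NOT 1) IMPLIES (1 OR (1 XOR 1))) -> 1
  row 24 [11000]: (((0 XOR NOT 0) XOR NOT 0) IMPLIES (0 OR (0 XOR 0))) -> 1
  row 25 [11001]: (((1 XOR NOT 1) XOR NOT 0) IMPLIES (0 OR (0 XOR 1))) -> 1
  row 26 [11010]: (((0 XOR NOT 0) XOR NOT 1) IMPLIES (1 OR (1 XOR 0))) -> 1
  row 27 [11011]: (((1 XOR NOT 1) XOR NOT 1) IMPLIES (1 OR (1 XOR 1))) -> 1
  row 28 [11100]: (((0 XOR NOT 0) XOR NOT 0) IMPLIES (0 OR (0 XOR 0))) -> 1
  row 29 [11101]: (((1 XOR NOT 1) XOR NOT 0) IMPLIES (0 OR (0 XOR 1))) -> 1
  row 30 [11110]: (((0 XOR NOT 0) XOR NOT 1) IMPLIES (1 OR (1 XOR 0))) -> 1
  row 31 [11111]: (((1 XOR NOT 1) XOR NOT 1) IMPLIES (1 OR (1 XOR 1))) -> 1
Full result column, 4 rows per line (a,b,c fixed per line; d,e runs 00..11 left to right):
  rows 0-3 [a,b,c=000]: 1111  = hex F
  rows 4-7 [a,b,c=001]: 1111  = hex F
  rows 8-11 [a,b,c=010]: 1111  = hex F
  rows 12-15 [a,b,c=011]: 1111  = hex F
  rows 16-19 [a,b,c=100]: 1111  = hex F
  rows 20-23 [a,b,c=101]: 1111  = hex F
  rows 24-27 [a,b,c=110]: 1111  = hex F
  rows 28-31 [a,b,c=111]: 1111  = hex F
Output column (row 0 .. row 31) = 11111111111111111111111111111111
Output column grouped in 4s = 1111 1111 1111 1111 1111 1111 1111 1111 = 0xFFFFFFFF
Convert to decimal digit by digit (value = value*16 + digit):
  F -> 15
  15*16 + 15 (F) = 255
  255*16 + 15 (F) = 4095
  4095*16 + 15 (F) = 65535
  65535*16 + 15 (F) = 1048575
  1048575*16 + 15 (F) = 16777215
  16777215*16 + 15 (F) = 268435455
  268435455*16 + 15 (F) = 4294967295
Decimal = 4294967295

4294967295


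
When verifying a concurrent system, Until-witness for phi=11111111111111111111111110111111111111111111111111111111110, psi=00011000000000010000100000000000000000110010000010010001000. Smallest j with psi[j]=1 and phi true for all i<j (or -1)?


(phi U psi) at 0: need smallest j with psi[j]=1 and phi[i]=1 for all i in [0,j).
Scan from step 0:
  step 0: phi=1, psi=0 -> continue
  step 1: phi=1, psi=0 -> continue
  step 2: phi=1, psi=0 -> continue
  step 3: psi=1 and phi held for [0,3) -> witness found
Witness step = 3

3


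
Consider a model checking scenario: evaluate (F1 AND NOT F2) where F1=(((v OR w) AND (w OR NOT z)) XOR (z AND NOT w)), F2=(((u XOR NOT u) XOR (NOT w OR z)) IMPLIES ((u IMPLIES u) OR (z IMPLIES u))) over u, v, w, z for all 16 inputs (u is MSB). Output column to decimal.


F1 = (((v OR w) AND (w OR NOT z)) XOR (z AND NOT w))
F2 = (((u XOR NOT u) XOR (NOT w OR z)) IMPLIES ((u IMPLIES u) OR (z IMPLIES u)))
Counterexample to F1=>F2 is where F1=1 and F2=0.
Evaluate each row (bits = u,v,w,z, MSB first):
  row 0 [0000]: F1=0 F2=1 -> F1&~F2 -> 0
  row 1 [0001]: F1=1 F2=1 -> F1&~F2 -> 0
  row 2 [0010]: F1=1 F2=1 -> F1&~F2 -> 0
  row 3 [0011]: F1=1 F2=1 -> F1&~F2 -> 0
  row 4 [0100]: F1=1 F2=1 -> F1&~F2 -> 0
  row 5 [0101]: F1=1 F2=1 -> F1&~F2 -> 0
  row 6 [0110]: F1=1 F2=1 -> F1&~F2 -> 0
  row 7 [0111]: F1=1 F2=1 -> F1&~F2 -> 0
  row 8 [1000]: F1=0 F2=1 -> F1&~F2 -> 0
  row 9 [1001]: F1=1 F2=1 -> F1&~F2 -> 0
  row 10 [1010]: F1=1 F2=1 -> F1&~F2 -> 0
  row 11 [1011]: F1=1 F2=1 -> F1&~F2 -> 0
  row 12 [1100]: F1=1 F2=1 -> F1&~F2 -> 0
  row 13 [1101]: F1=1 F2=1 -> F1&~F2 -> 0
  row 14 [1110]: F1=1 F2=1 -> F1&~F2 -> 0
  row 15 [1111]: F1=1 F2=1 -> F1&~F2 -> 0
Full result column, 4 rows per line (u,v fixed per line; w,z runs 00..11 left to right):
  rows 0-3 [u,v=00]: 0000  = hex 0
  rows 4-7 [u,v=01]: 0000  = hex 0
  rows 8-11 [u,v=10]: 0000  = hex 0
  rows 12-15 [u,v=11]: 0000  = hex 0
Counterexample vector (row 0 .. row 15) = 0000000000000000
Output column grouped in 4s = 0000 0000 0000 0000 = 0x0000
Convert to decimal digit by digit (value = value*16 + digit):
  0 -> 0
  0*16 + 0 = 0
  0*16 + 0 = 0
  0*16 + 0 = 0
Decimal = 0

0


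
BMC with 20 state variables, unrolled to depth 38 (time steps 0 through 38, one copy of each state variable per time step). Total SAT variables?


BMC unrolls to depth k, creating one copy of each state var for steps 0..k.
Step count = 38 + 1 = 39 (steps 0 through 38)
Vars per step = 20
Total = 20 * 39 = 780

780


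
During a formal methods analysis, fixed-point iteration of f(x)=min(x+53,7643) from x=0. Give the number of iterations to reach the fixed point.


Step 1: x=0, cap=7643, increment=53
Step 2: x grows by 53 each step until capped at 7643; fixed point is x=7643
Step 3: iterations = ceil(7643/53) = 145

145


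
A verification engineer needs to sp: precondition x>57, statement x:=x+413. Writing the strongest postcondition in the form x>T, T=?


Formula: sp(P, x:=E) = exists old_x. (x = E[old_x/x]) AND P[old_x/x] (old_x is the value of x before the assignment; eliminate old_x by solving x = E[old_x/x] for old_x)
Step 1: Precondition P: x>57, i.e. old_x > 57
Step 2: Assignment gives x = old_x + 413, so old_x = x - 413
Step 3: Substitute into P: x - 413 > 57
Step 4: Simplify: x > 57+413 = 470

470


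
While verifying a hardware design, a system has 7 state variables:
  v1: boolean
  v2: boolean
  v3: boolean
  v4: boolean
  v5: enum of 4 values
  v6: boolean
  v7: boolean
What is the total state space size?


State space = product of domain sizes of all variables.
Domain sizes:
  v1 (boolean): 2
  v2 (boolean): 2
  v3 (boolean): 2
  v4 (boolean): 2
  v5 (enum of 4 values): 4
  v6 (boolean): 2
  v7 (boolean): 2
Product = 2 * 2 * 2 * 2 * 4 * 2 * 2 = 256

256


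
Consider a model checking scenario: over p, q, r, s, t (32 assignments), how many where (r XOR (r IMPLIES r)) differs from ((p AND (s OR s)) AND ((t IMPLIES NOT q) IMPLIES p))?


F1 = (r XOR (r IMPLIES r))
F2 = ((p AND (s OR s)) AND ((t IMPLIES NOT q) IMPLIES p))
Evaluate both on each of 32 rows (bits = p,q,r,s,t):
  row 0 [00000]: F1=1 F2=0 (differ) -> 1
  row 1 [00001]: F1=1 F2=0 (differ) -> 1
  row 2 [00010]: F1=1 F2=0 (differ) -> 1
  row 3 [00011]: F1=1 F2=0 (differ) -> 1
  row 4 [00100]: F1=0 F2=0 -> 0
  row 5 [00101]: F1=0 F2=0 -> 0
  row 6 [00110]: F1=0 F2=0 -> 0
  row 7 [00111]: F1=0 F2=0 -> 0
  row 8 [01000]: F1=1 F2=0 (differ) -> 1
  row 9 [01001]: F1=1 F2=0 (differ) -> 1
  row 10 [01010]: F1=1 F2=0 (differ) -> 1
  row 11 [01011]: F1=1 F2=0 (differ) -> 1
  row 12 [01100]: F1=0 F2=0 -> 0
  row 13 [01101]: F1=0 F2=0 -> 0
  row 14 [01110]: F1=0 F2=0 -> 0
  row 15 [01111]: F1=0 F2=0 -> 0
  row 16 [10000]: F1=1 F2=0 (differ) -> 1
  row 17 [10001]: F1=1 F2=0 (differ) -> 1
  row 18 [10010]: F1=1 F2=1 -> 0
  row 19 [10011]: F1=1 F2=1 -> 0
  row 20 [10100]: F1=0 F2=0 -> 0
  row 21 [10101]: F1=0 F2=0 -> 0
  row 22 [10110]: F1=0 F2=1 (differ) -> 1
  row 23 [10111]: F1=0 F2=1 (differ) -> 1
  row 24 [11000]: F1=1 F2=0 (differ) -> 1
  row 25 [11001]: F1=1 F2=0 (differ) -> 1
  row 26 [11010]: F1=1 F2=1 -> 0
  row 27 [11011]: F1=1 F2=1 -> 0
  row 28 [11100]: F1=0 F2=0 -> 0
  row 29 [11101]: F1=0 F2=0 -> 0
  row 30 [11110]: F1=0 F2=1 (differ) -> 1
  row 31 [11111]: F1=0 F2=1 (differ) -> 1
Full result column, 8 rows per line (p,q fixed per line; r,s,t runs 000..111 left to right):
  rows 0-7 [p,q=00]: 11110000  (ones: 4)
  rows 8-15 [p,q=01]: 11110000  (ones: 4)
  rows 16-23 [p,q=10]: 11000011  (ones: 4)
  rows 24-31 [p,q=11]: 11000011  (ones: 4)
Disagreements = 4+4+4+4 = 16

16


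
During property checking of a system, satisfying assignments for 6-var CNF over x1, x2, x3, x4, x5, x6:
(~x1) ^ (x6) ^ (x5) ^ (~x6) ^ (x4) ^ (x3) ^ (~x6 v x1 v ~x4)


CNF with 7 clauses over 6 vars (64 assignments).
An assignment satisfies CNF iff every clause has >=1 true literal.
Check each row (bits = x1,x2,x3,x4,x5,x6; clause T/F shown):
  row 0 [000000]: clauses=TFFTFFT -> 0
  row 1 [000001]: clauses=TTFFFFT -> 0
  row 2 [000010]: clauses=TFTTFFT -> 0
  row 3 [000011]: clauses=TTTFFFT -> 0
  row 4 [000100]: clauses=TFFTTFT -> 0
  (every remaining row is evaluated the same way; all 64 results are listed next)
Full result column, 8 rows per line (x1,x2,x3 fixed per line; x4,x5,x6 runs 000..111 left to right):
  rows 0-7 [x1,x2,x3=000]: 00000000  (ones: 0)
  rows 8-15 [x1,x2,x3=001]: 00000000  (ones: 0)
  rows 16-23 [x1,x2,x3=010]: 00000000  (ones: 0)
  rows 24-31 [x1,x2,x3=011]: 00000000  (ones: 0)
  rows 32-39 [x1,x2,x3=100]: 00000000  (ones: 0)
  rows 40-47 [x1,x2,x3=101]: 00000000  (ones: 0)
  rows 48-55 [x1,x2,x3=110]: 00000000  (ones: 0)
  rows 56-63 [x1,x2,x3=111]: 00000000  (ones: 0)
Satisfying assignments = 0+0+0+0+0+0+0+0 = 0

0


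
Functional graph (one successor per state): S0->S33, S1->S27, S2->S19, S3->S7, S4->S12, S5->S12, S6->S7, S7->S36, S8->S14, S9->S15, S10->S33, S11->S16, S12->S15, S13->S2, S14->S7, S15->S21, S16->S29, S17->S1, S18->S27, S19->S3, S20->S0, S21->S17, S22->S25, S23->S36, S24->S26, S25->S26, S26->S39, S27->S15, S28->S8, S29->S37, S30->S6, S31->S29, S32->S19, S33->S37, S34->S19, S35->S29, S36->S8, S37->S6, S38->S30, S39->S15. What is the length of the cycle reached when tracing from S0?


Trace from S0 until a state repeats:
  S0 -> S33 -> S37 -> S6 -> S7 -> S36 -> S8 -> S14 -> S7
S7 first seen at step 4, revisited at step 8.
Cycle length = 8 - 4 = 4

4
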